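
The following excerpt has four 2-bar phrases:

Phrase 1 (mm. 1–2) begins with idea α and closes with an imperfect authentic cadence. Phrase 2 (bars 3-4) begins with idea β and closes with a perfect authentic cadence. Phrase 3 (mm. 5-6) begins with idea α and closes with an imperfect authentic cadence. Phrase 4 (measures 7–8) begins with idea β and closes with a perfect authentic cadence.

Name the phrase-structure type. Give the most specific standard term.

The cadence pattern IAC–PAC–IAC–PAC is weak–strong twice, and phrases 3–4 restate phrases 1–2: a period heard twice, not a double period (which would end weakly at phrase 2).

repeated period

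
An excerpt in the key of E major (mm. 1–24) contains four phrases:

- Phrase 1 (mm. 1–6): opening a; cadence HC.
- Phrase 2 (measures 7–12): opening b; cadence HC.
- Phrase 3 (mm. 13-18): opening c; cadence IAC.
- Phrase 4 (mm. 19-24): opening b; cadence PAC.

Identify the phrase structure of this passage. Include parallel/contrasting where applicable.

Four phrases in two halves: the first half (mm. 1–12) ends with a half cadence, the second (mm. 13–24) with a perfect authentic cadence — a large antecedent–consequent pair, i.e. a double period.
Phrase 3 begins with different material from phrase 1, making it contrasting.

contrasting double period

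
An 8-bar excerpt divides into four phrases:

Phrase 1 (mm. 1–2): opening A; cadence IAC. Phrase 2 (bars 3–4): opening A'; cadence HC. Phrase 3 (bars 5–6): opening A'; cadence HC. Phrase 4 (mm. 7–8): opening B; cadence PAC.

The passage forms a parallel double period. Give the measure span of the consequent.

measures 5–8

In a double period the first pair of phrases (ending half cadence) is the large antecedent and the second pair (ending perfect authentic cadence) is the large consequent; the consequent is measures 5–8.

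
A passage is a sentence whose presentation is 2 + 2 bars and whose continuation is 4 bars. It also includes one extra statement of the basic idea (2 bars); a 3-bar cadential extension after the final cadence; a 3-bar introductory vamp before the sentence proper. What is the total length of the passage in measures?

Basic sentence: 2 + 2 + 4 = 8 bars.
8 (basic form) + 2 (extra statement) + 3 (cadential extension) + 3 (introduction) = 16.

16 measures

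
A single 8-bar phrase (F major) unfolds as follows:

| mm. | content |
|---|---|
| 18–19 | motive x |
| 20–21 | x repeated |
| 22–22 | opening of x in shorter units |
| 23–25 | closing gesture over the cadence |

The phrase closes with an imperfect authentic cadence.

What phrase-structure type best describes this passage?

Basic idea (measures 18–19) + its repetition (mm. 20–21) form the presentation; fragmentation and cadence (measures 22-25) form the continuation — the 8-bar whole is a sentence.

sentence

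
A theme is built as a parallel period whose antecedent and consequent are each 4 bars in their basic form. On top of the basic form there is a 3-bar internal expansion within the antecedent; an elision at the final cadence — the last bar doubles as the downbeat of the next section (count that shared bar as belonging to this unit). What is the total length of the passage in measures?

11 measures

Basic parallel period: 4 + 4 = 8 bars.
8 (basic form) + 3 (internal expansion) = 11.
The elision shares a bar with the next section but does not change this unit's count.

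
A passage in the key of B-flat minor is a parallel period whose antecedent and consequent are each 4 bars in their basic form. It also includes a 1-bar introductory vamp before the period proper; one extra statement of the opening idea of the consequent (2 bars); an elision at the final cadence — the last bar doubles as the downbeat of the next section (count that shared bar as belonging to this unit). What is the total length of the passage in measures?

Basic parallel period: 4 + 4 = 8 bars.
8 (basic form) + 1 (introduction) + 2 (extra statement) = 11.
The elision shares a bar with the next section but does not change this unit's count.

11 measures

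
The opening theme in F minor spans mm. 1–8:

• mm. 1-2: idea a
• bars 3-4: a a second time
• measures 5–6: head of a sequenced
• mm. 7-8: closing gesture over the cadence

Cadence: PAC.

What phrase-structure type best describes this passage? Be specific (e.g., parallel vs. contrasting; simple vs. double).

Basic idea (mm. 1–2) + its repetition (mm. 3-4) form the presentation; fragmentation and cadence (mm. 5–8) form the continuation — the 8-bar whole is a sentence.

sentence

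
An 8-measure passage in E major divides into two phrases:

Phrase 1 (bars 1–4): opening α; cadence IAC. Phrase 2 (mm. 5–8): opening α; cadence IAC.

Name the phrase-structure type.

Both phrases have the same opening (α) and the same cadence (imperfect authentic cadence): the second is a restatement, not a consequent, so this is a repeated phrase rather than a period.

repeated phrase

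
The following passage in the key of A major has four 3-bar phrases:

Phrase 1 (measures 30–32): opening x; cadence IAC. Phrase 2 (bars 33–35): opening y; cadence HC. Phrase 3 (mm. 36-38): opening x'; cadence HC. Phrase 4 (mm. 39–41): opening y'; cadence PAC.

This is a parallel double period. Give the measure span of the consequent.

In a double period the first pair of phrases (ending half cadence) is the large antecedent and the second pair (ending perfect authentic cadence) is the large consequent; the consequent is measures 36–41.

measures 36–41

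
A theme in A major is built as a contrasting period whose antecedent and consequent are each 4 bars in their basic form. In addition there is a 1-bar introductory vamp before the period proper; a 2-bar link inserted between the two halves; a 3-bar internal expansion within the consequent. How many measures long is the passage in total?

Basic contrasting period: 4 + 4 = 8 bars.
8 (basic form) + 1 (introduction) + 2 (link) + 3 (internal expansion) = 14.

14 measures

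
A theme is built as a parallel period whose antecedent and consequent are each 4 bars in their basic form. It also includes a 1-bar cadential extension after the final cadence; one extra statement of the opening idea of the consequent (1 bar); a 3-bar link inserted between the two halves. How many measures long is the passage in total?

13 measures

Basic parallel period: 4 + 4 = 8 bars.
8 (basic form) + 1 (cadential extension) + 1 (extra statement) + 3 (link) = 13.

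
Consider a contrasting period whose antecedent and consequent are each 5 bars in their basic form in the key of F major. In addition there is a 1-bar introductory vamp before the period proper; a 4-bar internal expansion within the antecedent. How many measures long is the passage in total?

15 measures

Basic contrasting period: 5 + 5 = 10 bars.
10 (basic form) + 1 (introduction) + 4 (internal expansion) = 15.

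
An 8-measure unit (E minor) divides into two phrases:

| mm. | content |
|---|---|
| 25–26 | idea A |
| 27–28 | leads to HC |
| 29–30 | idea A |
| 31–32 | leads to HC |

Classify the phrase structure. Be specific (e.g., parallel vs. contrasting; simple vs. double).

Both phrases have the same opening (A) and the same cadence (half cadence): the second is a restatement, not a consequent, so this is a repeated phrase rather than a period.

repeated phrase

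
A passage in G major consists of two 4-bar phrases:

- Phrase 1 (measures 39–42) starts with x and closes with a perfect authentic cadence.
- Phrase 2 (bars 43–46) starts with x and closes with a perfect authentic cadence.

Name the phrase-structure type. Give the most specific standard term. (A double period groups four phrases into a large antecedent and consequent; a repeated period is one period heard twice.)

Both phrases have the same opening (x) and the same cadence (perfect authentic cadence): the second is a restatement, not a consequent, so this is a repeated phrase rather than a period.

repeated phrase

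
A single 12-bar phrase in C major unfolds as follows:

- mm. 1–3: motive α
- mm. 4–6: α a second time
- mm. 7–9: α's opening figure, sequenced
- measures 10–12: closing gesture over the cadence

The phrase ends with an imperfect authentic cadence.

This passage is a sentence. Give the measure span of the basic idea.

measures 1–3

The presentation of a sentence is the basic idea (bars 1-3) plus its repetition (mm. 4–6); the basic idea is therefore measures 1–3.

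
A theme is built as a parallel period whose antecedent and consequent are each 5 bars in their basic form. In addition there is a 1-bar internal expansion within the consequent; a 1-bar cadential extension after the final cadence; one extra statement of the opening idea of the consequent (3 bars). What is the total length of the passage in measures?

Basic parallel period: 5 + 5 = 10 bars.
10 (basic form) + 1 (internal expansion) + 1 (cadential extension) + 3 (extra statement) = 15.

15 measures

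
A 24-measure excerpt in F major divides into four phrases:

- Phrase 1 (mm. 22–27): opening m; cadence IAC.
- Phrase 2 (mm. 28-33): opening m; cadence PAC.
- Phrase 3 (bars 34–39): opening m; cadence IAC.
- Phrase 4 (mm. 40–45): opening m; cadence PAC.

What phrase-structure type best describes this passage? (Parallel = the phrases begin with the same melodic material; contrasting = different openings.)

repeated period

The cadence pattern IAC–PAC–IAC–PAC is weak–strong twice, and phrases 3–4 restate phrases 1–2: a period heard twice, not a double period (which would end weakly at phrase 2).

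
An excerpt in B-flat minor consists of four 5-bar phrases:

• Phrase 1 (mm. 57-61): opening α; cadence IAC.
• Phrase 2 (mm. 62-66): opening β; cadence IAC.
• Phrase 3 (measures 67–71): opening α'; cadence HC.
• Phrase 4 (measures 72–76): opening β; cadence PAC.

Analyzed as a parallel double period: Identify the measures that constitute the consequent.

In a double period the four phrases pair into a large antecedent (phrases 1–2, ending imperfect authentic cadence) and a large consequent (phrases 3–4, ending perfect authentic cadence). The consequent spans mm. 67-76.

measures 67–76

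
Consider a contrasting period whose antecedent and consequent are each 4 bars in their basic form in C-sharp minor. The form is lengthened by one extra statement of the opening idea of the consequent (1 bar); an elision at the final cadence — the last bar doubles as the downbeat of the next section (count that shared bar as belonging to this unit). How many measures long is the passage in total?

9 measures

Basic contrasting period: 4 + 4 = 8 bars.
8 (basic form) + 1 (extra statement) = 9.
The elision shares a bar with the next section but does not change this unit's count.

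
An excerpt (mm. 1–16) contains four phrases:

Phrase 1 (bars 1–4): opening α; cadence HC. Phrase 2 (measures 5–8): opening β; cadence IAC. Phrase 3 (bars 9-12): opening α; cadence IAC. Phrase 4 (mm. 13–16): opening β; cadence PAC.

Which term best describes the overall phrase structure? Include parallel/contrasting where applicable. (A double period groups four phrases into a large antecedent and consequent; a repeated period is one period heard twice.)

parallel double period

Four phrases in two halves: the first half (mm. 1-8) ends with an imperfect authentic cadence, the second (mm. 9–16) with a perfect authentic cadence — a large antecedent–consequent pair, i.e. a double period.
Phrase 3 begins with the same material as phrase 1, making it parallel.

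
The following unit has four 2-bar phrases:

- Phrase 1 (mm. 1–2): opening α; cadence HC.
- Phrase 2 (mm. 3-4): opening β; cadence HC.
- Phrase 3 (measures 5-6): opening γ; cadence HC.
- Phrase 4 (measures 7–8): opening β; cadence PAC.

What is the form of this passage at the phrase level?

contrasting double period

Four phrases in two halves: the first half (measures 1–4) ends with a half cadence, the second (mm. 5-8) with a perfect authentic cadence — a large antecedent–consequent pair, i.e. a double period.
Phrase 3 begins with different material from phrase 1, making it contrasting.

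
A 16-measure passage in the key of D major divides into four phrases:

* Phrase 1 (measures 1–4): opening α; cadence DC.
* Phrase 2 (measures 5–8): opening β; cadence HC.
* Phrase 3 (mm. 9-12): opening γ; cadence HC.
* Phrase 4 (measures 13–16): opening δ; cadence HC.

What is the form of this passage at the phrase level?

Phrase 4 ends with a half cadence, no stronger than phrase 2's half cadence, so the four phrases do not form a double period; nor do phrases 3–4 duplicate 1–2, so it is not a repeated period. With no phrase reaching a conclusive cadence, the passage is a phrase group.

phrase group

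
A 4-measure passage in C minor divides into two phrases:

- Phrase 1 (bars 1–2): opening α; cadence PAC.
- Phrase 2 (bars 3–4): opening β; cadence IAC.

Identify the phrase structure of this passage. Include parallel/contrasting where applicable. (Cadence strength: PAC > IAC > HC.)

phrase group

The second phrase closes with an imperfect authentic cadence, which is not stronger than the first phrase's perfect authentic cadence; without a weak→strong cadential pair there is no antecedent–consequent relationship, so this is a phrase group rather than a period.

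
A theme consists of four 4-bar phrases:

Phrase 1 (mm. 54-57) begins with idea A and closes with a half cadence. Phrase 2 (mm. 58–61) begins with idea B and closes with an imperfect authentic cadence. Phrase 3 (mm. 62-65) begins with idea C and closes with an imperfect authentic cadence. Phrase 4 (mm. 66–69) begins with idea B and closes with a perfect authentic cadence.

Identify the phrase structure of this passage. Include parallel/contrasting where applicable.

Four phrases in two halves: the first half (mm. 54-61) ends with an imperfect authentic cadence, the second (bars 62–69) with a perfect authentic cadence — a large antecedent–consequent pair, i.e. a double period.
Phrase 3 begins with different material from phrase 1, making it contrasting.

contrasting double period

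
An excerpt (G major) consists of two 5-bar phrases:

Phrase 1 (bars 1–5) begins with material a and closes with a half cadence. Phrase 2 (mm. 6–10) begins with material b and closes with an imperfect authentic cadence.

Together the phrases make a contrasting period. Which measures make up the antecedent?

The phrase ending with the weaker cadence (half cadence) is the antecedent; the one ending more conclusively (imperfect authentic cadence) is the consequent. The antecedent is measures 1–5.

measures 1–5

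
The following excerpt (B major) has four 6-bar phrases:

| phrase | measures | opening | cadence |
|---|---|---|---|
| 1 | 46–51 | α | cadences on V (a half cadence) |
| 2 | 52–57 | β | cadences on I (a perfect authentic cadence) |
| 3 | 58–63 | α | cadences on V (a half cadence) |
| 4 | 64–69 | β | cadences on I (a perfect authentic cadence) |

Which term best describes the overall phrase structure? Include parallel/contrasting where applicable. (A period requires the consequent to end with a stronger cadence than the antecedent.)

The cadence pattern HC–PAC–HC–PAC is weak–strong twice, and phrases 3–4 restate phrases 1–2: a period heard twice, not a double period (which would end weakly at phrase 2).

repeated period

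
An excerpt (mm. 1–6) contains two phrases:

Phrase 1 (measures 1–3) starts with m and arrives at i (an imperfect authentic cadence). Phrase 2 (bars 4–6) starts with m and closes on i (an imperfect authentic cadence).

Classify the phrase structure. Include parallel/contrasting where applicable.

repeated phrase

Both phrases have the same opening (m) and the same cadence (imperfect authentic cadence): the second is a restatement, not a consequent, so this is a repeated phrase rather than a period.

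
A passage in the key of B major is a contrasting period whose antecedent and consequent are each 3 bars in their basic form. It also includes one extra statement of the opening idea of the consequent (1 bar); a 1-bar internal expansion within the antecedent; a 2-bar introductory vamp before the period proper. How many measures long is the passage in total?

10 measures

Basic contrasting period: 3 + 3 = 6 bars.
6 (basic form) + 1 (extra statement) + 1 (internal expansion) + 2 (introduction) = 10.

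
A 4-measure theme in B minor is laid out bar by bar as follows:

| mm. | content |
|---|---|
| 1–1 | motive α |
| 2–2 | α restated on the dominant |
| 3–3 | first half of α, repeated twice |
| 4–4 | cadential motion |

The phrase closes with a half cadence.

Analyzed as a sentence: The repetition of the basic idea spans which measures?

measures 2–2

The presentation of a sentence is the basic idea (m. 1) plus its repetition (bar 2); the repetition of the basic idea is therefore m. 2.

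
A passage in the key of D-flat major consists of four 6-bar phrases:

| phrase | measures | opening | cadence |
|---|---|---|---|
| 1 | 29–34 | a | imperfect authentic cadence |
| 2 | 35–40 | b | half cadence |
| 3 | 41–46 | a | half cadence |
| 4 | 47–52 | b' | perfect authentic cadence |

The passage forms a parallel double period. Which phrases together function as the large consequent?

In a double period the first pair of phrases (ending half cadence) is the large antecedent and the second pair (ending perfect authentic cadence) is the large consequent; the consequent is phrases 3 and 4.

phrases 3 and 4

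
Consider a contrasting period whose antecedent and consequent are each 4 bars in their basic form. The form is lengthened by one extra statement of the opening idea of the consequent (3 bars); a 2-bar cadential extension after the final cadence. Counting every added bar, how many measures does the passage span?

Basic contrasting period: 4 + 4 = 8 bars.
8 (basic form) + 3 (extra statement) + 2 (cadential extension) = 13.

13 measures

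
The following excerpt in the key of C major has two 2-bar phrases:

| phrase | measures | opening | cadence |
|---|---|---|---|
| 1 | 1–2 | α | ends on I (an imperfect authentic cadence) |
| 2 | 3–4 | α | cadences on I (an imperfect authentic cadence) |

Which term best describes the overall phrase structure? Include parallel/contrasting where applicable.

Both phrases have the same opening (α) and the same cadence (imperfect authentic cadence): the second is a restatement, not a consequent, so this is a repeated phrase rather than a period.

repeated phrase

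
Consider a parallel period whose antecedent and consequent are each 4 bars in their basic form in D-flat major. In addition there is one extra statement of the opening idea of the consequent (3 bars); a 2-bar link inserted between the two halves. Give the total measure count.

13 measures

Basic parallel period: 4 + 4 = 8 bars.
8 (basic form) + 3 (extra statement) + 2 (link) = 13.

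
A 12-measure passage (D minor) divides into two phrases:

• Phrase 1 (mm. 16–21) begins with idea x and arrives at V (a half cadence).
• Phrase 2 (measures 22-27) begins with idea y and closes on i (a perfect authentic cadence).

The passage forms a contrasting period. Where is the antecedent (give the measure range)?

measures 16–21

The antecedent is the phrase ending with the weaker cadence (half cadence, phrase 1) and the consequent the one ending more conclusively (perfect authentic cadence, phrase 2); the antecedent is mm. 16-21.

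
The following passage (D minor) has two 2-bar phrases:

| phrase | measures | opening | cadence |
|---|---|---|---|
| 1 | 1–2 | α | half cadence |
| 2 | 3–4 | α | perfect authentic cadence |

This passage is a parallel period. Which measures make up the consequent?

The antecedent is the phrase ending with the weaker cadence (half cadence, phrase 1) and the consequent the one ending more conclusively (perfect authentic cadence, phrase 2); the consequent is bars 3–4.

measures 3–4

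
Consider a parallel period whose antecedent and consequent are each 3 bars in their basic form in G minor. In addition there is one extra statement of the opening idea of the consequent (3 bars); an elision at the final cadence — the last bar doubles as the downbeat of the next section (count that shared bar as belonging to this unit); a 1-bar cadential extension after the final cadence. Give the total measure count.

10 measures

Basic parallel period: 3 + 3 = 6 bars.
6 (basic form) + 3 (extra statement) + 1 (cadential extension) = 10.
The elision shares a bar with the next section but does not change this unit's count.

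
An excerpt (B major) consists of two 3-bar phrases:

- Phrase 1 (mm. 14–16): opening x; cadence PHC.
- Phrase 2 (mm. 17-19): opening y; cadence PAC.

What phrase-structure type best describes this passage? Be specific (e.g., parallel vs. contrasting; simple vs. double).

Phrase 1 ends with a Phrygian half cadence (weaker) and phrase 2 with a perfect authentic cadence (stronger): antecedent + consequent = a period.
The two phrases open with different material (x / y), so the period is contrasting.

contrasting period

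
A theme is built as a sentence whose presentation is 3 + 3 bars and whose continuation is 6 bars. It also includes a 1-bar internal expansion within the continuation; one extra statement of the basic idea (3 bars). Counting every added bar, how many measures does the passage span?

16 measures

Basic sentence: 3 + 3 + 6 = 12 bars.
12 (basic form) + 1 (internal expansion) + 3 (extra statement) = 16.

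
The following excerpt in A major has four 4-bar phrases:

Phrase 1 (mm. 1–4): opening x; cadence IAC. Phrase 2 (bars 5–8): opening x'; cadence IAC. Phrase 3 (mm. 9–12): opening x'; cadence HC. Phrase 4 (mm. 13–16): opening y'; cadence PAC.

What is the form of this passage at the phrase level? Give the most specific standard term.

parallel double period

Four phrases in two halves: the first half (mm. 1-8) ends with an imperfect authentic cadence, the second (bars 9-16) with a perfect authentic cadence — a large antecedent–consequent pair, i.e. a double period.
Phrase 3 begins with the same material as phrase 1, making it parallel.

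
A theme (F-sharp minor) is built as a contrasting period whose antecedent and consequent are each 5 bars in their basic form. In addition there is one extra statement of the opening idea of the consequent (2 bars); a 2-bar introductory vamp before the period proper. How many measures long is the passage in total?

Basic contrasting period: 5 + 5 = 10 bars.
10 (basic form) + 2 (extra statement) + 2 (introduction) = 14.

14 measures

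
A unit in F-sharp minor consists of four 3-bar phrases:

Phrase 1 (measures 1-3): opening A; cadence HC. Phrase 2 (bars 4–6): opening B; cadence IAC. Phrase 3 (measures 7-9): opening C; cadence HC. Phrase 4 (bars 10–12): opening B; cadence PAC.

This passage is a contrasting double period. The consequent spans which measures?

measures 7–12

In a double period the four phrases pair into a large antecedent (phrases 1–2, ending imperfect authentic cadence) and a large consequent (phrases 3–4, ending perfect authentic cadence). The consequent spans mm. 7–12.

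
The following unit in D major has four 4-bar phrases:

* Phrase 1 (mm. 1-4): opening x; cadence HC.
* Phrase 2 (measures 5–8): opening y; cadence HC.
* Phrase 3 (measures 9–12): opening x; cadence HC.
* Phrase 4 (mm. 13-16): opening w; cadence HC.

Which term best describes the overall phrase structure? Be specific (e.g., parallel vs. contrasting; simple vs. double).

Phrase 4 ends with a half cadence, no stronger than phrase 2's half cadence, so the four phrases do not form a double period; nor do phrases 3–4 duplicate 1–2, so it is not a repeated period. With no phrase reaching a conclusive cadence, the passage is a phrase group.

phrase group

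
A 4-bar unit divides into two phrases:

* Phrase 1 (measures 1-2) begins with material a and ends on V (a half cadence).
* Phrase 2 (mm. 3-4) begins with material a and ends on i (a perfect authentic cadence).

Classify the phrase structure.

Phrase 1 ends with a half cadence (weaker) and phrase 2 with a perfect authentic cadence (stronger): antecedent + consequent = a period.
The two phrases open with the same material (a / a), so the period is parallel.

parallel period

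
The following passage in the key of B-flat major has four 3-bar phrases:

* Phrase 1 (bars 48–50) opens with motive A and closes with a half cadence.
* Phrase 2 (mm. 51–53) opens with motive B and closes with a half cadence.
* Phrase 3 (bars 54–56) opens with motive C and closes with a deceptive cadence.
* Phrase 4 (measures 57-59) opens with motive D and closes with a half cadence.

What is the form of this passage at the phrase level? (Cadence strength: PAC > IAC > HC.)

phrase group

Phrase 4 ends with a half cadence, no stronger than phrase 2's half cadence, so the four phrases do not form a double period; nor do phrases 3–4 duplicate 1–2, so it is not a repeated period. With no phrase reaching a conclusive cadence, the passage is a phrase group.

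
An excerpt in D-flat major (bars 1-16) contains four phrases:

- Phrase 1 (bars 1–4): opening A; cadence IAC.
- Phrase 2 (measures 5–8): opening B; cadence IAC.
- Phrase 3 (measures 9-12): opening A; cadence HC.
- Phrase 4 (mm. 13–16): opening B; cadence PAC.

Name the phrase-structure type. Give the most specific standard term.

parallel double period

Four phrases in two halves: the first half (mm. 1–8) ends with an imperfect authentic cadence, the second (mm. 9-16) with a perfect authentic cadence — a large antecedent–consequent pair, i.e. a double period.
Phrase 3 begins with the same material as phrase 1, making it parallel.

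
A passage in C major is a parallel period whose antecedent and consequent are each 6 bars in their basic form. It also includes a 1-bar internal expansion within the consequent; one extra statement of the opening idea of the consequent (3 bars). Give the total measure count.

Basic parallel period: 6 + 6 = 12 bars.
12 (basic form) + 1 (internal expansion) + 3 (extra statement) = 16.

16 measures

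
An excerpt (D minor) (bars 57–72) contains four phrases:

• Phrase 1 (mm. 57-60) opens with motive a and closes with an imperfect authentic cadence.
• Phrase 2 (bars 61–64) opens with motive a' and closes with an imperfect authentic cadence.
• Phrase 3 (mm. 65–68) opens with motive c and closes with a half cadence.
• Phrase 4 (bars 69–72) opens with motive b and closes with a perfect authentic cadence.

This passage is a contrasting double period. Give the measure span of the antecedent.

measures 57–64

In a double period the four phrases pair into a large antecedent (phrases 1–2, ending imperfect authentic cadence) and a large consequent (phrases 3–4, ending perfect authentic cadence). The antecedent spans bars 57–64.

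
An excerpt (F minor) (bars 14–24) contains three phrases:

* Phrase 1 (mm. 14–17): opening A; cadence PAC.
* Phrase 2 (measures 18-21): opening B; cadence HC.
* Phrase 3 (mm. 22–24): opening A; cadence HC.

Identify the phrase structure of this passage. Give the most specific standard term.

The final phrase closes with a half cadence, which is not stronger than the preceding half cadence; the 3 phrases lack an overall antecedent–consequent design and so form a phrase group.

phrase group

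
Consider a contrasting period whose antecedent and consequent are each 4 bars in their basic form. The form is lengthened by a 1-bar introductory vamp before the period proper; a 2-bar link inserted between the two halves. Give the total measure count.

Basic contrasting period: 4 + 4 = 8 bars.
8 (basic form) + 1 (introduction) + 2 (link) = 11.

11 measures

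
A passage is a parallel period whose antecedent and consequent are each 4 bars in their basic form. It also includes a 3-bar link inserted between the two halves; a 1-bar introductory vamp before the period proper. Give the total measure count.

Basic parallel period: 4 + 4 = 8 bars.
8 (basic form) + 3 (link) + 1 (introduction) = 12.

12 measures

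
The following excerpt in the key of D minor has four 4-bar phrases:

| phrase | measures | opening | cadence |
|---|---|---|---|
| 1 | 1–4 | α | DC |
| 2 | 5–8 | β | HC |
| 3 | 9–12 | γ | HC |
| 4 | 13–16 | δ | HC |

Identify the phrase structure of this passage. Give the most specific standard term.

Phrase 4 ends with a half cadence, no stronger than phrase 2's half cadence, so the four phrases do not form a double period; nor do phrases 3–4 duplicate 1–2, so it is not a repeated period. With no phrase reaching a conclusive cadence, the passage is a phrase group.

phrase group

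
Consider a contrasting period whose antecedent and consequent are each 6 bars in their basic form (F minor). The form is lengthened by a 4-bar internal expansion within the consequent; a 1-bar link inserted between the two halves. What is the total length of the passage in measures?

17 measures

Basic contrasting period: 6 + 6 = 12 bars.
12 (basic form) + 4 (internal expansion) + 1 (link) = 17.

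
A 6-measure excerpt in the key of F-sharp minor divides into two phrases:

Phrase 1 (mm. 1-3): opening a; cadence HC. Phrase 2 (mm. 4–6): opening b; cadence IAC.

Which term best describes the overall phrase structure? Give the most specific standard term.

contrasting period

Phrase 1 ends with a half cadence (weaker) and phrase 2 with an imperfect authentic cadence (stronger): antecedent + consequent = a period.
The two phrases open with different material (a / b), so the period is contrasting.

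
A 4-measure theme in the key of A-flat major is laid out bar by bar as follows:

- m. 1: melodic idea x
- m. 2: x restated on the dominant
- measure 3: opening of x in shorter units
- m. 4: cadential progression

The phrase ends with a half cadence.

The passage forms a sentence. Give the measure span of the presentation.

The presentation of a sentence is the basic idea (m. 1) plus its repetition (bar 2); the presentation is therefore mm. 1–2.

measures 1–2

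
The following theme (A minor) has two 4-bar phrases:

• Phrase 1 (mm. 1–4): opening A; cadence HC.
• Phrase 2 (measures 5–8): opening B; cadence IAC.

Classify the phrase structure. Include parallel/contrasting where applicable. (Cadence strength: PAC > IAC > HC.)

Phrase 1 ends with a half cadence (weaker) and phrase 2 with an imperfect authentic cadence (stronger): antecedent + consequent = a period.
The two phrases open with different material (A / B), so the period is contrasting.

contrasting period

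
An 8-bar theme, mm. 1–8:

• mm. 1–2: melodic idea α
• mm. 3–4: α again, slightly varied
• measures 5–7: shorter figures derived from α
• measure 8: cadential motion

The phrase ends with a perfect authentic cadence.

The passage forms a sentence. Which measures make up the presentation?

measures 1–4

The presentation of a sentence is the basic idea (measures 1-2) plus its repetition (bars 3-4); the presentation is therefore mm. 1–4.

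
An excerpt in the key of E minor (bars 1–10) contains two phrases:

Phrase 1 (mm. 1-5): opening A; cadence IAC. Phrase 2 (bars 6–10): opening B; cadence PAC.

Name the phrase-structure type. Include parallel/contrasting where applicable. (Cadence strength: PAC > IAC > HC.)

contrasting period

Phrase 1 ends with an imperfect authentic cadence (weaker) and phrase 2 with a perfect authentic cadence (stronger): antecedent + consequent = a period.
The two phrases open with different material (A / B), so the period is contrasting.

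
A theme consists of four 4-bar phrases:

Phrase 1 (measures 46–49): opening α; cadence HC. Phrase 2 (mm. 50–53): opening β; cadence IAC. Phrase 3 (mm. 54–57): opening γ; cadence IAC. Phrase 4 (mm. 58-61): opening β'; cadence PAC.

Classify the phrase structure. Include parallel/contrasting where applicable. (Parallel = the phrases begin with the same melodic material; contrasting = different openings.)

Four phrases in two halves: the first half (bars 46–53) ends with an imperfect authentic cadence, the second (measures 54–61) with a perfect authentic cadence — a large antecedent–consequent pair, i.e. a double period.
Phrase 3 begins with different material from phrase 1, making it contrasting.

contrasting double period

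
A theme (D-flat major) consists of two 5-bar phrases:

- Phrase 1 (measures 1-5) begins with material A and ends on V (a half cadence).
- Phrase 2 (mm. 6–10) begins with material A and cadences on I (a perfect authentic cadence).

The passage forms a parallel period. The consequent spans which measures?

measures 6–10

The antecedent is the phrase ending with the weaker cadence (half cadence, phrase 1) and the consequent the one ending more conclusively (perfect authentic cadence, phrase 2); the consequent is mm. 6–10.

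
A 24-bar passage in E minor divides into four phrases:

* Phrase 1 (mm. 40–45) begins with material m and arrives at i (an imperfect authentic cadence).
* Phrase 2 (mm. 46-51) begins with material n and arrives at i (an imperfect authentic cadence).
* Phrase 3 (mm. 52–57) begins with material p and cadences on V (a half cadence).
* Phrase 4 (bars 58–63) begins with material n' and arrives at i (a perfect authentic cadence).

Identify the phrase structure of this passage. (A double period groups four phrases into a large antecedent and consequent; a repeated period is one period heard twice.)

contrasting double period

Four phrases in two halves: the first half (bars 40-51) ends with an imperfect authentic cadence, the second (mm. 52-63) with a perfect authentic cadence — a large antecedent–consequent pair, i.e. a double period.
Phrase 3 begins with different material from phrase 1, making it contrasting.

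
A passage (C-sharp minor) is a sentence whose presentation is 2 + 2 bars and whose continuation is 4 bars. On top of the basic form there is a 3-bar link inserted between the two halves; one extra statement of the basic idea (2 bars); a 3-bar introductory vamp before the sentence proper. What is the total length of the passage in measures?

16 measures

Basic sentence: 2 + 2 + 4 = 8 bars.
8 (basic form) + 3 (link) + 2 (extra statement) + 3 (introduction) = 16.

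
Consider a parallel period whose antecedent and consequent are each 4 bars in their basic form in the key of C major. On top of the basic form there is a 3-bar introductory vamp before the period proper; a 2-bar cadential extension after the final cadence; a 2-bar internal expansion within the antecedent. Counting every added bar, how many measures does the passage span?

15 measures

Basic parallel period: 4 + 4 = 8 bars.
8 (basic form) + 3 (introduction) + 2 (cadential extension) + 2 (internal expansion) = 15.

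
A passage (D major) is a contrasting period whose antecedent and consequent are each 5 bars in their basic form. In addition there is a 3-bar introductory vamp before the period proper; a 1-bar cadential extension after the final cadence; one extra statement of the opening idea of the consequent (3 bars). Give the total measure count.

17 measures

Basic contrasting period: 5 + 5 = 10 bars.
10 (basic form) + 3 (introduction) + 1 (cadential extension) + 3 (extra statement) = 17.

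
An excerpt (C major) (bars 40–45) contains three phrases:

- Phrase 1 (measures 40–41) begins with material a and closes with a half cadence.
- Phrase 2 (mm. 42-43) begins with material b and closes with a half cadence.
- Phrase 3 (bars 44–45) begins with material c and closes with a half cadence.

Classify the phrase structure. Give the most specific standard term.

The final phrase closes with a half cadence, which is not stronger than the preceding half cadence; the 3 phrases lack an overall antecedent–consequent design and so form a phrase group.

phrase group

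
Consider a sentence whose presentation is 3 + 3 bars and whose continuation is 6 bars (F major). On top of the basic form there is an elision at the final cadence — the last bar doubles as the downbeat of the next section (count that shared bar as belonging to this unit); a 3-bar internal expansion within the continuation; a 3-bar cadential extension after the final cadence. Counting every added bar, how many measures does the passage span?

Basic sentence: 3 + 3 + 6 = 12 bars.
12 (basic form) + 3 (internal expansion) + 3 (cadential extension) = 18.
The elision shares a bar with the next section but does not change this unit's count.

18 measures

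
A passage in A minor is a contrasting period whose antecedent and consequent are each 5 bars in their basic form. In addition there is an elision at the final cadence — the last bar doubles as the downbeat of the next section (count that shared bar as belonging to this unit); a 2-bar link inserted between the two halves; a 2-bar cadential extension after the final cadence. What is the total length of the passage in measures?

14 measures

Basic contrasting period: 5 + 5 = 10 bars.
10 (basic form) + 2 (link) + 2 (cadential extension) = 14.
The elision shares a bar with the next section but does not change this unit's count.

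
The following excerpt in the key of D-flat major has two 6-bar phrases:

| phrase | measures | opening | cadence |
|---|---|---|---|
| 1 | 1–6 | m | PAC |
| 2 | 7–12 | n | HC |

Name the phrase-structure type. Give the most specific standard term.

phrase group

The second phrase closes with a half cadence, which is not stronger than the first phrase's perfect authentic cadence; without a weak→strong cadential pair there is no antecedent–consequent relationship, so this is a phrase group rather than a period.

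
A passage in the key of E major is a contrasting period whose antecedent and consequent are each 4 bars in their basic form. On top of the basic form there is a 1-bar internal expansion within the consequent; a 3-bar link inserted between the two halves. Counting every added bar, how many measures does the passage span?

12 measures

Basic contrasting period: 4 + 4 = 8 bars.
8 (basic form) + 1 (internal expansion) + 3 (link) = 12.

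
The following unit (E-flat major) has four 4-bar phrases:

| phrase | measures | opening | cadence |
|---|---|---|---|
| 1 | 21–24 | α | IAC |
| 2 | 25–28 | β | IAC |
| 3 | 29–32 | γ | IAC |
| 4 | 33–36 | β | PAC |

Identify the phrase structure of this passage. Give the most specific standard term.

Four phrases in two halves: the first half (mm. 21–28) ends with an imperfect authentic cadence, the second (bars 29-36) with a perfect authentic cadence — a large antecedent–consequent pair, i.e. a double period.
Phrase 3 begins with different material from phrase 1, making it contrasting.

contrasting double period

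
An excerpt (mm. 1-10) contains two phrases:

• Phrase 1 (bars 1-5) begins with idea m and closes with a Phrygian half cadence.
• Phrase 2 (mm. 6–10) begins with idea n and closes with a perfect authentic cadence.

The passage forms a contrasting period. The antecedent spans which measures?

measures 1–5

The antecedent is the phrase ending with the weaker cadence (Phrygian half cadence, phrase 1) and the consequent the one ending more conclusively (perfect authentic cadence, phrase 2); the antecedent is bars 1-5.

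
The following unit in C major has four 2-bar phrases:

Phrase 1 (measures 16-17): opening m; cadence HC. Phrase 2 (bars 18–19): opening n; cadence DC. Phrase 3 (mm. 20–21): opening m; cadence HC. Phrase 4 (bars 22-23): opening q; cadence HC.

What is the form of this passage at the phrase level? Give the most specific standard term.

Phrase 4 ends with a half cadence, no stronger than phrase 2's deceptive cadence, so the four phrases do not form a double period; nor do phrases 3–4 duplicate 1–2, so it is not a repeated period. With no phrase reaching a conclusive cadence, the passage is a phrase group.

phrase group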